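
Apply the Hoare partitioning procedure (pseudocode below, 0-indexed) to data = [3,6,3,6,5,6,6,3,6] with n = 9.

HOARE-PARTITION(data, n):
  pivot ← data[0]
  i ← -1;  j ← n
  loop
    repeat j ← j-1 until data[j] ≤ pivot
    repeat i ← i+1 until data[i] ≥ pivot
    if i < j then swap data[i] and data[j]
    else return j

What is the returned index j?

pivot = data[0] = 3; i = -1, j = 9
j→7 (data[7]=3≤3), i→0 (data[0]=3≥3); i<j, swap → [3,6,3,6,5,6,6,3,6]
j→2 (data[2]=3≤3), i→1 (data[1]=6≥3); i<j, swap → [3,3,6,6,5,6,6,3,6]
j→1, i→2; i≥j, return j=1. data = [3,3,6,6,5,6,6,3,6]

1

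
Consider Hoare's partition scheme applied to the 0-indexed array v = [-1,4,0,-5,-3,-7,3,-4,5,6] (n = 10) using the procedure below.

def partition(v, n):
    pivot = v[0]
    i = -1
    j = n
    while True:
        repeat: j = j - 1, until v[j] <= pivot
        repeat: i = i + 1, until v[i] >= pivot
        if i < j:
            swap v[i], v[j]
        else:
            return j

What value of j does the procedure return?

pivot = v[0] = -1; i = -1, j = 10
j→7 (v[7]=-4≤-1), i→0 (v[0]=-1≥-1); i<j, swap → [-4,4,0,-5,-3,-7,3,-1,5,6]
j→5 (v[5]=-7≤-1), i→1 (v[1]=4≥-1); i<j, swap → [-4,-7,0,-5,-3,4,3,-1,5,6]
j→4 (v[4]=-3≤-1), i→2 (v[2]=0≥-1); i<j, swap → [-4,-7,-3,-5,0,4,3,-1,5,6]
j→3, i→4; i≥j, return j=3. v = [-4,-7,-3,-5,0,4,3,-1,5,6]

3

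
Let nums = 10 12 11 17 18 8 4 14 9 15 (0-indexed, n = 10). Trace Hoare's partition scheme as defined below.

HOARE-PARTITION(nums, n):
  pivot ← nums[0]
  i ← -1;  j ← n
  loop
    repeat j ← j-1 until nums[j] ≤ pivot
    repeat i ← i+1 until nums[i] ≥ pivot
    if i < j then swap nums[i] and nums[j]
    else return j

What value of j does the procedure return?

pivot=10
j stops at 8 (9), i stops at 0 (10); swap ⇒ 9 12 11 17 18 8 4 14 10 15
j stops at 6 (4), i stops at 1 (12); swap ⇒ 9 4 11 17 18 8 12 14 10 15
j stops at 5 (8), i stops at 2 (11); swap ⇒ 9 4 8 17 18 11 12 14 10 15
j stops at 2, i stops at 3; i≥j ⇒ return 2. nums=9 4 8 17 18 11 12 14 10 15

2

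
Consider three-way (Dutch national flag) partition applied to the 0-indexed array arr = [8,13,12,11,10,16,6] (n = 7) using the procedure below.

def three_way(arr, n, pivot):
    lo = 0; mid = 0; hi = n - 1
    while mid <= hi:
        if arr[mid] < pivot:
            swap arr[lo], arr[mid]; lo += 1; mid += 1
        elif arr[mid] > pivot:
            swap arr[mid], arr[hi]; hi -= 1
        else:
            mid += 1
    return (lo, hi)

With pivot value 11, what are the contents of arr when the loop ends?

[8,6,10,11,16,12,13]

lo=0 mid=0 hi=6
8<11: swap(0,0), lo=1 mid=1 ⇒ [8,13,12,11,10,16,6]
13>11: swap(1,6), hi=5 ⇒ [8,6,12,11,10,16,13]
6<11: swap(1,1), lo=2 mid=2 ⇒ [8,6,12,11,10,16,13]
12>11: swap(2,5), hi=4 ⇒ [8,6,16,11,10,12,13]
16>11: swap(2,4), hi=3 ⇒ [8,6,10,11,16,12,13]
10<11: swap(2,2), lo=3 mid=3 ⇒ [8,6,10,11,16,12,13]
11=11: mid=4
done. lo=3 hi=3; arr=[8,6,10,11,16,12,13]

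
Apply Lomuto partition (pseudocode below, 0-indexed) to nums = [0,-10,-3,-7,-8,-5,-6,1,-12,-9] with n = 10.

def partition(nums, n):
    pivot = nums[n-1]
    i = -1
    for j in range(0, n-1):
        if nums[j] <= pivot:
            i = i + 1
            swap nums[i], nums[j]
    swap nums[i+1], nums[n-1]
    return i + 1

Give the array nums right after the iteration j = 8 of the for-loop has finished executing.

[-10,-12,-3,-7,-8,-5,-6,1,0,-9]

pivot=-9, i=-1
j=0: 0>-9, skip
j=1: -10≤-9, i=0, swap(0,1) ⇒ [-10,0,-3,-7,-8,-5,-6,1,-12,-9]
j=2: -3>-9, skip
j=3: -7>-9, skip
j=4: -8>-9, skip
j=5: -5>-9, skip
j=6: -6>-9, skip
j=7: 1>-9, skip
j=8: -12≤-9, i=1, swap(1,8) ⇒ [-10,-12,-3,-7,-8,-5,-6,1,0,-9]
(after j=8) nums = [-10,-12,-3,-7,-8,-5,-6,1,0,-9]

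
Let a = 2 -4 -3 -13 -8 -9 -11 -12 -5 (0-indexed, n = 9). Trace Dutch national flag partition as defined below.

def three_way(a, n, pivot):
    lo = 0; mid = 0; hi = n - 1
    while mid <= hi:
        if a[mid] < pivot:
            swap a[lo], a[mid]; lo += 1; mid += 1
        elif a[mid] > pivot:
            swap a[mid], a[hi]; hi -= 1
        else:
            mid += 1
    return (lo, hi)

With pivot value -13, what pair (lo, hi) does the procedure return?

pivot = -13; lo=0, mid=0, hi=8
a[mid]=2>-13: swap a[0],a[8]; hi=7 → -5 -4 -3 -13 -8 -9 -11 -12 2
a[mid]=-5>-13: swap a[0],a[7]; hi=6 → -12 -4 -3 -13 -8 -9 -11 -5 2
a[mid]=-12>-13: swap a[0],a[6]; hi=5 → -11 -4 -3 -13 -8 -9 -12 -5 2
a[mid]=-11>-13: swap a[0],a[5]; hi=4 → -9 -4 -3 -13 -8 -11 -12 -5 2
a[mid]=-9>-13: swap a[0],a[4]; hi=3 → -8 -4 -3 -13 -9 -11 -12 -5 2
a[mid]=-8>-13: swap a[0],a[3]; hi=2 → -13 -4 -3 -8 -9 -11 -12 -5 2
a[mid]=-13=-13: mid=1
a[mid]=-4>-13: swap a[1],a[2]; hi=1 → -13 -3 -4 -8 -9 -11 -12 -5 2
a[mid]=-3>-13: swap a[1],a[1]; hi=0 → -13 -3 -4 -8 -9 -11 -12 -5 2
end: lo=0, hi=0; a = -13 -3 -4 -8 -9 -11 -12 -5 2

(0, 0)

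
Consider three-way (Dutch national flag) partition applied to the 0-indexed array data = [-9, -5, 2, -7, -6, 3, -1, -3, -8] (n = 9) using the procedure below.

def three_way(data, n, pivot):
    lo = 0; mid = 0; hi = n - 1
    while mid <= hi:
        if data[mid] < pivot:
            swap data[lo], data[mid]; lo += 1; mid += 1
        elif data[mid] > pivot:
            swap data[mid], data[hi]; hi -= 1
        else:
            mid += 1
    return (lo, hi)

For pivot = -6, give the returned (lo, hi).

lo=0 mid=0 hi=8
-9<-6: swap(0,0), lo=1 mid=1 ⇒ [-9, -5, 2, -7, -6, 3, -1, -3, -8]
-5>-6: swap(1,8), hi=7 ⇒ [-9, -8, 2, -7, -6, 3, -1, -3, -5]
-8<-6: swap(1,1), lo=2 mid=2 ⇒ [-9, -8, 2, -7, -6, 3, -1, -3, -5]
2>-6: swap(2,7), hi=6 ⇒ [-9, -8, -3, -7, -6, 3, -1, 2, -5]
-3>-6: swap(2,6), hi=5 ⇒ [-9, -8, -1, -7, -6, 3, -3, 2, -5]
-1>-6: swap(2,5), hi=4 ⇒ [-9, -8, 3, -7, -6, -1, -3, 2, -5]
3>-6: swap(2,4), hi=3 ⇒ [-9, -8, -6, -7, 3, -1, -3, 2, -5]
-6=-6: mid=3
-7<-6: swap(2,3), lo=3 mid=4 ⇒ [-9, -8, -7, -6, 3, -1, -3, 2, -5]
done. lo=3 hi=3; data=[-9, -8, -7, -6, 3, -1, -3, 2, -5]

(3, 3)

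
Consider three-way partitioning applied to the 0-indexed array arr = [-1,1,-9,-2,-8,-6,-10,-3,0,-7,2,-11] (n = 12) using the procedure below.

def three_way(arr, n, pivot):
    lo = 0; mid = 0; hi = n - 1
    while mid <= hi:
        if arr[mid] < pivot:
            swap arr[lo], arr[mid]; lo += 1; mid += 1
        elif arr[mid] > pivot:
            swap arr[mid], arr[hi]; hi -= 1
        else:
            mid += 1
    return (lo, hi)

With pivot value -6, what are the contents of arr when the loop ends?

[-11,-7,-9,-10,-8,-6,-3,0,-2,2,1,-1]

lo=0 mid=0 hi=11
-1>-6: swap(0,11), hi=10 ⇒ [-11,1,-9,-2,-8,-6,-10,-3,0,-7,2,-1]
-11<-6: swap(0,0), lo=1 mid=1 ⇒ [-11,1,-9,-2,-8,-6,-10,-3,0,-7,2,-1]
1>-6: swap(1,10), hi=9 ⇒ [-11,2,-9,-2,-8,-6,-10,-3,0,-7,1,-1]
2>-6: swap(1,9), hi=8 ⇒ [-11,-7,-9,-2,-8,-6,-10,-3,0,2,1,-1]
-7<-6: swap(1,1), lo=2 mid=2 ⇒ [-11,-7,-9,-2,-8,-6,-10,-3,0,2,1,-1]
-9<-6: swap(2,2), lo=3 mid=3 ⇒ [-11,-7,-9,-2,-8,-6,-10,-3,0,2,1,-1]
-2>-6: swap(3,8), hi=7 ⇒ [-11,-7,-9,0,-8,-6,-10,-3,-2,2,1,-1]
0>-6: swap(3,7), hi=6 ⇒ [-11,-7,-9,-3,-8,-6,-10,0,-2,2,1,-1]
-3>-6: swap(3,6), hi=5 ⇒ [-11,-7,-9,-10,-8,-6,-3,0,-2,2,1,-1]
-10<-6: swap(3,3), lo=4 mid=4 ⇒ [-11,-7,-9,-10,-8,-6,-3,0,-2,2,1,-1]
-8<-6: swap(4,4), lo=5 mid=5 ⇒ [-11,-7,-9,-10,-8,-6,-3,0,-2,2,1,-1]
-6=-6: mid=6
done. lo=5 hi=5; arr=[-11,-7,-9,-10,-8,-6,-3,0,-2,2,1,-1]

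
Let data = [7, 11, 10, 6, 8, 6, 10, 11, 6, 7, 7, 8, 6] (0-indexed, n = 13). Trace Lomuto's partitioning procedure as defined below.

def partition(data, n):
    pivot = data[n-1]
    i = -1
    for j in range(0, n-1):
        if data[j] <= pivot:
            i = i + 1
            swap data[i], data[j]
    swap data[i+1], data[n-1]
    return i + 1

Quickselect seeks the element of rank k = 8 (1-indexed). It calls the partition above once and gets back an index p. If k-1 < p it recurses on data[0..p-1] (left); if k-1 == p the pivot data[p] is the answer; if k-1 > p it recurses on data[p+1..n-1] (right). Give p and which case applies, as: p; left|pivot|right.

pivot = data[12] = 6; i = -1
j=0: data[0]=7 > 6 → no swap
j=1: data[1]=11 > 6 → no swap
j=2: data[2]=10 > 6 → no swap
j=3: data[3]=6 ≤ 6 → i=0, swap data[0],data[3] → [6, 11, 10, 7, 8, 6, 10, 11, 6, 7, 7, 8, 6]
j=4: data[4]=8 > 6 → no swap
j=5: data[5]=6 ≤ 6 → i=1, swap data[1],data[5] → [6, 6, 10, 7, 8, 11, 10, 11, 6, 7, 7, 8, 6]
j=6: data[6]=10 > 6 → no swap
j=7: data[7]=11 > 6 → no swap
j=8: data[8]=6 ≤ 6 → i=2, swap data[2],data[8] → [6, 6, 6, 7, 8, 11, 10, 11, 10, 7, 7, 8, 6]
j=9: data[9]=7 > 6 → no swap
j=10: data[10]=7 > 6 → no swap
j=11: data[11]=8 > 6 → no swap
final swap data[3],data[12] → [6, 6, 6, 6, 8, 11, 10, 11, 10, 7, 7, 8, 7]; return 3
p = 3; k-1 = 7 > 3 ⇒ right

3; right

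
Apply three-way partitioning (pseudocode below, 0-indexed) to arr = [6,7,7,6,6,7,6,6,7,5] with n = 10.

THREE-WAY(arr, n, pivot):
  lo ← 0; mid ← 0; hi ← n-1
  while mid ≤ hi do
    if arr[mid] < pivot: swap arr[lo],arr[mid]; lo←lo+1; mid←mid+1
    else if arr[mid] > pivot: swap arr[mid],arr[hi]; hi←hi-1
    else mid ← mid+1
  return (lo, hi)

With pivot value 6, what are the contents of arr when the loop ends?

[5,6,6,6,6,6,7,7,7,7]

pivot = 6; lo=0, mid=0, hi=9
arr[mid]=6=6: mid=1
arr[mid]=7>6: swap arr[1],arr[9]; hi=8 → [6,5,7,6,6,7,6,6,7,7]
arr[mid]=5<6: swap arr[0],arr[1]; lo=1,mid=2 → [5,6,7,6,6,7,6,6,7,7]
arr[mid]=7>6: swap arr[2],arr[8]; hi=7 → [5,6,7,6,6,7,6,6,7,7]
arr[mid]=7>6: swap arr[2],arr[7]; hi=6 → [5,6,6,6,6,7,6,7,7,7]
arr[mid]=6=6: mid=3
arr[mid]=6=6: mid=4
arr[mid]=6=6: mid=5
arr[mid]=7>6: swap arr[5],arr[6]; hi=5 → [5,6,6,6,6,6,7,7,7,7]
arr[mid]=6=6: mid=6
end: lo=1, hi=5; arr = [5,6,6,6,6,6,7,7,7,7]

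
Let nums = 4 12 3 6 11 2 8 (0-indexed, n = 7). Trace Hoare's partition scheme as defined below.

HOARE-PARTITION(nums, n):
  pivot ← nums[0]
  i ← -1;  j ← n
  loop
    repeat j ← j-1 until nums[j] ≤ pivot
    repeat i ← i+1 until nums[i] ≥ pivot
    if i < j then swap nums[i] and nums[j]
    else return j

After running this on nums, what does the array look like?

pivot = nums[0] = 4; i = -1, j = 7
j→5 (nums[5]=2≤4), i→0 (nums[0]=4≥4); i<j, swap → 2 12 3 6 11 4 8
j→2 (nums[2]=3≤4), i→1 (nums[1]=12≥4); i<j, swap → 2 3 12 6 11 4 8
j→1, i→2; i≥j, return j=1. nums = 2 3 12 6 11 4 8

2 3 12 6 11 4 8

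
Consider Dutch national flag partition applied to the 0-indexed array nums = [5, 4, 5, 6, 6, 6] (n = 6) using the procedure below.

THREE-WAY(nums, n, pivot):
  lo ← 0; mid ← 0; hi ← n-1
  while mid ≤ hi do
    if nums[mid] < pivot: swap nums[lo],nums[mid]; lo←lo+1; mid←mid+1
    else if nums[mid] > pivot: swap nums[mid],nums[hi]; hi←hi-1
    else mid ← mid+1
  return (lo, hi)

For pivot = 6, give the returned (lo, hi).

lo=0 mid=0 hi=5
5<6: swap(0,0), lo=1 mid=1 ⇒ [5, 4, 5, 6, 6, 6]
4<6: swap(1,1), lo=2 mid=2 ⇒ [5, 4, 5, 6, 6, 6]
5<6: swap(2,2), lo=3 mid=3 ⇒ [5, 4, 5, 6, 6, 6]
6=6: mid=4
6=6: mid=5
6=6: mid=6
done. lo=3 hi=5; nums=[5, 4, 5, 6, 6, 6]

(3, 5)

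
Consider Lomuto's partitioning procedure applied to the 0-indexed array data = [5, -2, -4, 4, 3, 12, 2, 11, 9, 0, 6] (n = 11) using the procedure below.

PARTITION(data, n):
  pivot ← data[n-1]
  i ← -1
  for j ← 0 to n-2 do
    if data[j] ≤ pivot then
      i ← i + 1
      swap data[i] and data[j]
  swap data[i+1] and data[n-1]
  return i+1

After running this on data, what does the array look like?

[5, -2, -4, 4, 3, 2, 0, 6, 9, 12, 11]

pivot = data[10] = 6; i = -1
j=0: data[0]=5 ≤ 6 → i=0, swap data[0],data[0] (no change) → [5, -2, -4, 4, 3, 12, 2, 11, 9, 0, 6]
j=1: data[1]=-2 ≤ 6 → i=1, swap data[1],data[1] (no change) → [5, -2, -4, 4, 3, 12, 2, 11, 9, 0, 6]
j=2: data[2]=-4 ≤ 6 → i=2, swap data[2],data[2] (no change) → [5, -2, -4, 4, 3, 12, 2, 11, 9, 0, 6]
j=3: data[3]=4 ≤ 6 → i=3, swap data[3],data[3] (no change) → [5, -2, -4, 4, 3, 12, 2, 11, 9, 0, 6]
j=4: data[4]=3 ≤ 6 → i=4, swap data[4],data[4] (no change) → [5, -2, -4, 4, 3, 12, 2, 11, 9, 0, 6]
j=5: data[5]=12 > 6 → no swap
j=6: data[6]=2 ≤ 6 → i=5, swap data[5],data[6] → [5, -2, -4, 4, 3, 2, 12, 11, 9, 0, 6]
j=7: data[7]=11 > 6 → no swap
j=8: data[8]=9 > 6 → no swap
j=9: data[9]=0 ≤ 6 → i=6, swap data[6],data[9] → [5, -2, -4, 4, 3, 2, 0, 11, 9, 12, 6]
final swap data[7],data[10] → [5, -2, -4, 4, 3, 2, 0, 6, 9, 12, 11]; return 7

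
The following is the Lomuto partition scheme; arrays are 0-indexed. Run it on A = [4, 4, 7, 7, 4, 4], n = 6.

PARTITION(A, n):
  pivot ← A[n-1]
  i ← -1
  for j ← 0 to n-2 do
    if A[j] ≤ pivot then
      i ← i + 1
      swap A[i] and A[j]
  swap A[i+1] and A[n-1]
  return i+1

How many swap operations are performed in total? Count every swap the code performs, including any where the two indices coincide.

4

pivot = A[5] = 4; i = -1
j=0: A[0]=4 ≤ 4 → i=0, swap A[0],A[0] (no change) → [4, 4, 7, 7, 4, 4]
j=1: A[1]=4 ≤ 4 → i=1, swap A[1],A[1] (no change) → [4, 4, 7, 7, 4, 4]
j=2: A[2]=7 > 4 → no swap
j=3: A[3]=7 > 4 → no swap
j=4: A[4]=4 ≤ 4 → i=2, swap A[2],A[4] → [4, 4, 4, 7, 7, 4]
final swap A[3],A[5] → [4, 4, 4, 4, 7, 7]; return 3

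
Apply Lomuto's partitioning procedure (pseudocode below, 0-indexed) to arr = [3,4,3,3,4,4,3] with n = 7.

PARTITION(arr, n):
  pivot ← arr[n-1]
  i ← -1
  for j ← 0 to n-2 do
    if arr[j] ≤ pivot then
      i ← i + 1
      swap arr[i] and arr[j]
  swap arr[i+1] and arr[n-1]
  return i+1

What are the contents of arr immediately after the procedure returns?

[3,3,3,3,4,4,4]

pivot = arr[6] = 3; i = -1
j=0: arr[0]=3 ≤ 3 → i=0, swap arr[0],arr[0] (no change) → [3,4,3,3,4,4,3]
j=1: arr[1]=4 > 3 → no swap
j=2: arr[2]=3 ≤ 3 → i=1, swap arr[1],arr[2] → [3,3,4,3,4,4,3]
j=3: arr[3]=3 ≤ 3 → i=2, swap arr[2],arr[3] → [3,3,3,4,4,4,3]
j=4: arr[4]=4 > 3 → no swap
j=5: arr[5]=4 > 3 → no swap
final swap arr[3],arr[6] → [3,3,3,3,4,4,4]; return 3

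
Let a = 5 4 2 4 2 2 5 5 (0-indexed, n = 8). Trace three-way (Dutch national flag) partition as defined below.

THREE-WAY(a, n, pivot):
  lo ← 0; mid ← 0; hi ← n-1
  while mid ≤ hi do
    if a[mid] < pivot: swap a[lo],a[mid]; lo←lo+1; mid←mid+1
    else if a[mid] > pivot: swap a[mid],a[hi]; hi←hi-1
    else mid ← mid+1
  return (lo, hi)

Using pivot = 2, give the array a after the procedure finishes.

2 2 2 4 4 5 5 5

pivot = 2; lo=0, mid=0, hi=7
a[mid]=5>2: swap a[0],a[7]; hi=6 → 5 4 2 4 2 2 5 5
a[mid]=5>2: swap a[0],a[6]; hi=5 → 5 4 2 4 2 2 5 5
a[mid]=5>2: swap a[0],a[5]; hi=4 → 2 4 2 4 2 5 5 5
a[mid]=2=2: mid=1
a[mid]=4>2: swap a[1],a[4]; hi=3 → 2 2 2 4 4 5 5 5
a[mid]=2=2: mid=2
a[mid]=2=2: mid=3
a[mid]=4>2: swap a[3],a[3]; hi=2 → 2 2 2 4 4 5 5 5
end: lo=0, hi=2; a = 2 2 2 4 4 5 5 5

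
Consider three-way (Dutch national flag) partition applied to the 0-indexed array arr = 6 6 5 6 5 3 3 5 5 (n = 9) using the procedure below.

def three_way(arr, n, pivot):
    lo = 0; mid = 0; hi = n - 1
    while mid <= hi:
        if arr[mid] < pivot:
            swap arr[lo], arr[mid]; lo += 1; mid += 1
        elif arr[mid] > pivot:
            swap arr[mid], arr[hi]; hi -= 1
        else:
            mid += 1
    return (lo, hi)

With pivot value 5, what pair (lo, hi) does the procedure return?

(2, 5)

lo=0 mid=0 hi=8
6>5: swap(0,8), hi=7 ⇒ 5 6 5 6 5 3 3 5 6
5=5: mid=1
6>5: swap(1,7), hi=6 ⇒ 5 5 5 6 5 3 3 6 6
5=5: mid=2
5=5: mid=3
6>5: swap(3,6), hi=5 ⇒ 5 5 5 3 5 3 6 6 6
3<5: swap(0,3), lo=1 mid=4 ⇒ 3 5 5 5 5 3 6 6 6
5=5: mid=5
3<5: swap(1,5), lo=2 mid=6 ⇒ 3 3 5 5 5 5 6 6 6
done. lo=2 hi=5; arr=3 3 5 5 5 5 6 6 6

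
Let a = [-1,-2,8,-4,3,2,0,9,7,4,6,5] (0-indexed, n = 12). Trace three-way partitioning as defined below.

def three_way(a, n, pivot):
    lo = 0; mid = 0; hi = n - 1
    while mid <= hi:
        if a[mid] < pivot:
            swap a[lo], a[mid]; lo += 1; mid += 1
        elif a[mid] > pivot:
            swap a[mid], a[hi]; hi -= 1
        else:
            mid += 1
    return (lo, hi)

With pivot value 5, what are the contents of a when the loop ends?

lo=0 mid=0 hi=11
-1<5: swap(0,0), lo=1 mid=1 ⇒ [-1,-2,8,-4,3,2,0,9,7,4,6,5]
-2<5: swap(1,1), lo=2 mid=2 ⇒ [-1,-2,8,-4,3,2,0,9,7,4,6,5]
8>5: swap(2,11), hi=10 ⇒ [-1,-2,5,-4,3,2,0,9,7,4,6,8]
5=5: mid=3
-4<5: swap(2,3), lo=3 mid=4 ⇒ [-1,-2,-4,5,3,2,0,9,7,4,6,8]
3<5: swap(3,4), lo=4 mid=5 ⇒ [-1,-2,-4,3,5,2,0,9,7,4,6,8]
2<5: swap(4,5), lo=5 mid=6 ⇒ [-1,-2,-4,3,2,5,0,9,7,4,6,8]
0<5: swap(5,6), lo=6 mid=7 ⇒ [-1,-2,-4,3,2,0,5,9,7,4,6,8]
9>5: swap(7,10), hi=9 ⇒ [-1,-2,-4,3,2,0,5,6,7,4,9,8]
6>5: swap(7,9), hi=8 ⇒ [-1,-2,-4,3,2,0,5,4,7,6,9,8]
4<5: swap(6,7), lo=7 mid=8 ⇒ [-1,-2,-4,3,2,0,4,5,7,6,9,8]
7>5: swap(8,8), hi=7 ⇒ [-1,-2,-4,3,2,0,4,5,7,6,9,8]
done. lo=7 hi=7; a=[-1,-2,-4,3,2,0,4,5,7,6,9,8]

[-1,-2,-4,3,2,0,4,5,7,6,9,8]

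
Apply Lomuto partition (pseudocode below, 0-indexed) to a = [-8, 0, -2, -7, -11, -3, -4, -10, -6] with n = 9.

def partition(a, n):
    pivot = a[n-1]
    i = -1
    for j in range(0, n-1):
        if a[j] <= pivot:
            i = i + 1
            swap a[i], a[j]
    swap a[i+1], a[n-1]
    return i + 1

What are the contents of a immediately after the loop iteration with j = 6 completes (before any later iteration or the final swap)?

[-8, -7, -11, 0, -2, -3, -4, -10, -6]

pivot = a[8] = -6; i = -1
j=0: a[0]=-8 ≤ -6 → i=0, swap a[0],a[0] (no change) → [-8, 0, -2, -7, -11, -3, -4, -10, -6]
j=1: a[1]=0 > -6 → no swap
j=2: a[2]=-2 > -6 → no swap
j=3: a[3]=-7 ≤ -6 → i=1, swap a[1],a[3] → [-8, -7, -2, 0, -11, -3, -4, -10, -6]
j=4: a[4]=-11 ≤ -6 → i=2, swap a[2],a[4] → [-8, -7, -11, 0, -2, -3, -4, -10, -6]
j=5: a[5]=-3 > -6 → no swap
j=6: a[6]=-4 > -6 → no swap
(after j=6) a = [-8, -7, -11, 0, -2, -3, -4, -10, -6]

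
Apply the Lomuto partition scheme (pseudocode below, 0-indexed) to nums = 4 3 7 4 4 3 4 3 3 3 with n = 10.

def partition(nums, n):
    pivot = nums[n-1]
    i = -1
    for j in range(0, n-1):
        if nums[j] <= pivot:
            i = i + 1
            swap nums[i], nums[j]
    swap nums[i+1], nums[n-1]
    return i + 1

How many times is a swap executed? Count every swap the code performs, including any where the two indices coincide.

pivot = nums[9] = 3; i = -1
j=0: nums[0]=4 > 3 → no swap
j=1: nums[1]=3 ≤ 3 → i=0, swap nums[0],nums[1] → 3 4 7 4 4 3 4 3 3 3
j=2: nums[2]=7 > 3 → no swap
j=3: nums[3]=4 > 3 → no swap
j=4: nums[4]=4 > 3 → no swap
j=5: nums[5]=3 ≤ 3 → i=1, swap nums[1],nums[5] → 3 3 7 4 4 4 4 3 3 3
j=6: nums[6]=4 > 3 → no swap
j=7: nums[7]=3 ≤ 3 → i=2, swap nums[2],nums[7] → 3 3 3 4 4 4 4 7 3 3
j=8: nums[8]=3 ≤ 3 → i=3, swap nums[3],nums[8] → 3 3 3 3 4 4 4 7 4 3
final swap nums[4],nums[9] → 3 3 3 3 3 4 4 7 4 4; return 4

5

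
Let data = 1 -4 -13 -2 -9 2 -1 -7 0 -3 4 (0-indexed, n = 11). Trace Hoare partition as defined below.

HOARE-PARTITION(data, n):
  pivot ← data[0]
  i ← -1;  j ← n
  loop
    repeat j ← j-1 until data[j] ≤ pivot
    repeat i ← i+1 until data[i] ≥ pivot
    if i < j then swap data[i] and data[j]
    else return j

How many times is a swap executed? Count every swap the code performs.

pivot = data[0] = 1; i = -1, j = 11
j→9 (data[9]=-3≤1), i→0 (data[0]=1≥1); i<j, swap → -3 -4 -13 -2 -9 2 -1 -7 0 1 4
j→8 (data[8]=0≤1), i→5 (data[5]=2≥1); i<j, swap → -3 -4 -13 -2 -9 0 -1 -7 2 1 4
j→7, i→8; i≥j, return j=7. data = -3 -4 -13 -2 -9 0 -1 -7 2 1 4

2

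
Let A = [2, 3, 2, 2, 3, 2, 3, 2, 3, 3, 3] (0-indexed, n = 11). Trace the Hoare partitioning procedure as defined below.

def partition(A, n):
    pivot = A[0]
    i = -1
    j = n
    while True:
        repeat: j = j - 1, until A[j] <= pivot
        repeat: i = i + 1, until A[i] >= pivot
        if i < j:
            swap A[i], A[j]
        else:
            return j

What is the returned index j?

pivot = A[0] = 2; i = -1, j = 11
j→7 (A[7]=2≤2), i→0 (A[0]=2≥2); i<j, swap → [2, 3, 2, 2, 3, 2, 3, 2, 3, 3, 3]
j→5 (A[5]=2≤2), i→1 (A[1]=3≥2); i<j, swap → [2, 2, 2, 2, 3, 3, 3, 2, 3, 3, 3]
j→3 (A[3]=2≤2), i→2 (A[2]=2≥2); i<j, swap → [2, 2, 2, 2, 3, 3, 3, 2, 3, 3, 3]
j→2, i→3; i≥j, return j=2. A = [2, 2, 2, 2, 3, 3, 3, 2, 3, 3, 3]

2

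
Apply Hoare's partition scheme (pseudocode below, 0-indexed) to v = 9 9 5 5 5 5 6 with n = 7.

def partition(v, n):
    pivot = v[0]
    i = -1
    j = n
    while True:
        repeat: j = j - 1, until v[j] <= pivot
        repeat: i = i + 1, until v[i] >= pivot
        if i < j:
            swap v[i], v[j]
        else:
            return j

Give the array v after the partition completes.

6 5 5 5 5 9 9

pivot = v[0] = 9; i = -1, j = 7
j→6 (v[6]=6≤9), i→0 (v[0]=9≥9); i<j, swap → 6 9 5 5 5 5 9
j→5 (v[5]=5≤9), i→1 (v[1]=9≥9); i<j, swap → 6 5 5 5 5 9 9
j→4, i→5; i≥j, return j=4. v = 6 5 5 5 5 9 9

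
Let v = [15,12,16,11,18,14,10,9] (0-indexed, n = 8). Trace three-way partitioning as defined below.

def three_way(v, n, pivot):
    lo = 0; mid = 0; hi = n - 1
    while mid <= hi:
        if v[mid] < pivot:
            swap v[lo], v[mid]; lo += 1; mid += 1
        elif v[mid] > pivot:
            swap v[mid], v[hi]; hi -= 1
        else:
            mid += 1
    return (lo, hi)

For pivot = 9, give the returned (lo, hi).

(0, 0)

pivot = 9; lo=0, mid=0, hi=7
v[mid]=15>9: swap v[0],v[7]; hi=6 → [9,12,16,11,18,14,10,15]
v[mid]=9=9: mid=1
v[mid]=12>9: swap v[1],v[6]; hi=5 → [9,10,16,11,18,14,12,15]
v[mid]=10>9: swap v[1],v[5]; hi=4 → [9,14,16,11,18,10,12,15]
v[mid]=14>9: swap v[1],v[4]; hi=3 → [9,18,16,11,14,10,12,15]
v[mid]=18>9: swap v[1],v[3]; hi=2 → [9,11,16,18,14,10,12,15]
v[mid]=11>9: swap v[1],v[2]; hi=1 → [9,16,11,18,14,10,12,15]
v[mid]=16>9: swap v[1],v[1]; hi=0 → [9,16,11,18,14,10,12,15]
end: lo=0, hi=0; v = [9,16,11,18,14,10,12,15]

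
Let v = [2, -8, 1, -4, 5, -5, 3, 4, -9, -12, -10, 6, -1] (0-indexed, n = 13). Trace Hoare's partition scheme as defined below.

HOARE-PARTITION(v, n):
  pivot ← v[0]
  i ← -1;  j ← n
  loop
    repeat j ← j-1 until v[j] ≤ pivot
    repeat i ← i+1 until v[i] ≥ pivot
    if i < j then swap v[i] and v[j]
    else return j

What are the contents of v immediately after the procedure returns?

pivot = v[0] = 2; i = -1, j = 13
j→12 (v[12]=-1≤2), i→0 (v[0]=2≥2); i<j, swap → [-1, -8, 1, -4, 5, -5, 3, 4, -9, -12, -10, 6, 2]
j→10 (v[10]=-10≤2), i→4 (v[4]=5≥2); i<j, swap → [-1, -8, 1, -4, -10, -5, 3, 4, -9, -12, 5, 6, 2]
j→9 (v[9]=-12≤2), i→6 (v[6]=3≥2); i<j, swap → [-1, -8, 1, -4, -10, -5, -12, 4, -9, 3, 5, 6, 2]
j→8 (v[8]=-9≤2), i→7 (v[7]=4≥2); i<j, swap → [-1, -8, 1, -4, -10, -5, -12, -9, 4, 3, 5, 6, 2]
j→7, i→8; i≥j, return j=7. v = [-1, -8, 1, -4, -10, -5, -12, -9, 4, 3, 5, 6, 2]

[-1, -8, 1, -4, -10, -5, -12, -9, 4, 3, 5, 6, 2]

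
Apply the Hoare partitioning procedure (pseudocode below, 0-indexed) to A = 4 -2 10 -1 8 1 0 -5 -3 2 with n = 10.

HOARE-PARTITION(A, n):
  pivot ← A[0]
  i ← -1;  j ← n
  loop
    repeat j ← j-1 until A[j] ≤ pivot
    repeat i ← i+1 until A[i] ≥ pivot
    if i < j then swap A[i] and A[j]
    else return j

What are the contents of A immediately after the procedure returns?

2 -2 -3 -1 -5 1 0 8 10 4

pivot=4
j stops at 9 (2), i stops at 0 (4); swap ⇒ 2 -2 10 -1 8 1 0 -5 -3 4
j stops at 8 (-3), i stops at 2 (10); swap ⇒ 2 -2 -3 -1 8 1 0 -5 10 4
j stops at 7 (-5), i stops at 4 (8); swap ⇒ 2 -2 -3 -1 -5 1 0 8 10 4
j stops at 6, i stops at 7; i≥j ⇒ return 6. A=2 -2 -3 -1 -5 1 0 8 10 4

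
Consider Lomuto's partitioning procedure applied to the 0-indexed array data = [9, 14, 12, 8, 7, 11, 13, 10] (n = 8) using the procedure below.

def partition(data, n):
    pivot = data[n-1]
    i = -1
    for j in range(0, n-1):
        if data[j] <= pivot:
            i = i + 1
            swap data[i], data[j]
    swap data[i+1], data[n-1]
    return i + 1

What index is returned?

pivot = data[7] = 10; i = -1
j=0: data[0]=9 ≤ 10 → i=0, swap data[0],data[0] (no change) → [9, 14, 12, 8, 7, 11, 13, 10]
j=1: data[1]=14 > 10 → no swap
j=2: data[2]=12 > 10 → no swap
j=3: data[3]=8 ≤ 10 → i=1, swap data[1],data[3] → [9, 8, 12, 14, 7, 11, 13, 10]
j=4: data[4]=7 ≤ 10 → i=2, swap data[2],data[4] → [9, 8, 7, 14, 12, 11, 13, 10]
j=5: data[5]=11 > 10 → no swap
j=6: data[6]=13 > 10 → no swap
final swap data[3],data[7] → [9, 8, 7, 10, 12, 11, 13, 14]; return 3

3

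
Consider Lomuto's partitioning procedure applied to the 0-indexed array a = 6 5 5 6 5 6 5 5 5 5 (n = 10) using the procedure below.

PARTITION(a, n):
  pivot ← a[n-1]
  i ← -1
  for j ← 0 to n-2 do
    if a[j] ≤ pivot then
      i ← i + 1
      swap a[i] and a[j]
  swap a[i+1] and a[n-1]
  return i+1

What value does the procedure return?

pivot=5, i=-1
j=0: 6>5, skip
j=1: 5≤5, i=0, swap(0,1) ⇒ 5 6 5 6 5 6 5 5 5 5
j=2: 5≤5, i=1, swap(1,2) ⇒ 5 5 6 6 5 6 5 5 5 5
j=3: 6>5, skip
j=4: 5≤5, i=2, swap(2,4) ⇒ 5 5 5 6 6 6 5 5 5 5
j=5: 6>5, skip
j=6: 5≤5, i=3, swap(3,6) ⇒ 5 5 5 5 6 6 6 5 5 5
j=7: 5≤5, i=4, swap(4,7) ⇒ 5 5 5 5 5 6 6 6 5 5
j=8: 5≤5, i=5, swap(5,8) ⇒ 5 5 5 5 5 5 6 6 6 5
swap(6,9) ⇒ 5 5 5 5 5 5 5 6 6 6; return 6

6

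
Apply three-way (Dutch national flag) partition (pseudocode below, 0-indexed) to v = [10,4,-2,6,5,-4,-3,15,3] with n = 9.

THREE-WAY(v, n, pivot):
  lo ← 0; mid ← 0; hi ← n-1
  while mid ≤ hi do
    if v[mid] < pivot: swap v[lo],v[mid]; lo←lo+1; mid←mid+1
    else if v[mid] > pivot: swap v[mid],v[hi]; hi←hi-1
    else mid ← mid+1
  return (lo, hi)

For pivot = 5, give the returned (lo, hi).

(5, 5)

lo=0 mid=0 hi=8
10>5: swap(0,8), hi=7 ⇒ [3,4,-2,6,5,-4,-3,15,10]
3<5: swap(0,0), lo=1 mid=1 ⇒ [3,4,-2,6,5,-4,-3,15,10]
4<5: swap(1,1), lo=2 mid=2 ⇒ [3,4,-2,6,5,-4,-3,15,10]
-2<5: swap(2,2), lo=3 mid=3 ⇒ [3,4,-2,6,5,-4,-3,15,10]
6>5: swap(3,7), hi=6 ⇒ [3,4,-2,15,5,-4,-3,6,10]
15>5: swap(3,6), hi=5 ⇒ [3,4,-2,-3,5,-4,15,6,10]
-3<5: swap(3,3), lo=4 mid=4 ⇒ [3,4,-2,-3,5,-4,15,6,10]
5=5: mid=5
-4<5: swap(4,5), lo=5 mid=6 ⇒ [3,4,-2,-3,-4,5,15,6,10]
done. lo=5 hi=5; v=[3,4,-2,-3,-4,5,15,6,10]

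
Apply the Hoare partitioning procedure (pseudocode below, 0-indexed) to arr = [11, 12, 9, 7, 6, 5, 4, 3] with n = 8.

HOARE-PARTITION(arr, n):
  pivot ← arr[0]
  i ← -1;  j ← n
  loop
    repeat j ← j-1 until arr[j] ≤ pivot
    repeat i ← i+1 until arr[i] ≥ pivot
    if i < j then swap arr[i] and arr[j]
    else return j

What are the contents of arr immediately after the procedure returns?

[3, 4, 9, 7, 6, 5, 12, 11]

pivot = arr[0] = 11; i = -1, j = 8
j→7 (arr[7]=3≤11), i→0 (arr[0]=11≥11); i<j, swap → [3, 12, 9, 7, 6, 5, 4, 11]
j→6 (arr[6]=4≤11), i→1 (arr[1]=12≥11); i<j, swap → [3, 4, 9, 7, 6, 5, 12, 11]
j→5, i→6; i≥j, return j=5. arr = [3, 4, 9, 7, 6, 5, 12, 11]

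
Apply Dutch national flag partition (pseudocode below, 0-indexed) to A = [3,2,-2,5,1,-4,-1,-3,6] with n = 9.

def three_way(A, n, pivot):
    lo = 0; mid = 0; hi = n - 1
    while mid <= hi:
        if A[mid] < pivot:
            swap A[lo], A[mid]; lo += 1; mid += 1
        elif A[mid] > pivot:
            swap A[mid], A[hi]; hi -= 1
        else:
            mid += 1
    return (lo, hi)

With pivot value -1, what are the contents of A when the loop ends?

pivot = -1; lo=0, mid=0, hi=8
A[mid]=3>-1: swap A[0],A[8]; hi=7 → [6,2,-2,5,1,-4,-1,-3,3]
A[mid]=6>-1: swap A[0],A[7]; hi=6 → [-3,2,-2,5,1,-4,-1,6,3]
A[mid]=-3<-1: swap A[0],A[0]; lo=1,mid=1 → [-3,2,-2,5,1,-4,-1,6,3]
A[mid]=2>-1: swap A[1],A[6]; hi=5 → [-3,-1,-2,5,1,-4,2,6,3]
A[mid]=-1=-1: mid=2
A[mid]=-2<-1: swap A[1],A[2]; lo=2,mid=3 → [-3,-2,-1,5,1,-4,2,6,3]
A[mid]=5>-1: swap A[3],A[5]; hi=4 → [-3,-2,-1,-4,1,5,2,6,3]
A[mid]=-4<-1: swap A[2],A[3]; lo=3,mid=4 → [-3,-2,-4,-1,1,5,2,6,3]
A[mid]=1>-1: swap A[4],A[4]; hi=3 → [-3,-2,-4,-1,1,5,2,6,3]
end: lo=3, hi=3; A = [-3,-2,-4,-1,1,5,2,6,3]

[-3,-2,-4,-1,1,5,2,6,3]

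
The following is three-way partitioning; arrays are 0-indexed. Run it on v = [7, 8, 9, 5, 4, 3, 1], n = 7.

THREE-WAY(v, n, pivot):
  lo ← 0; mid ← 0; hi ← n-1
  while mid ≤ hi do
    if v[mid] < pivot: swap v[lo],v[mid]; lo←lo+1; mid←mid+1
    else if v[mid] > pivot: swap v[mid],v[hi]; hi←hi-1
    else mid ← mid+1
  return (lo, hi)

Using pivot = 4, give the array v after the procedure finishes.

[1, 3, 4, 5, 9, 8, 7]

lo=0 mid=0 hi=6
7>4: swap(0,6), hi=5 ⇒ [1, 8, 9, 5, 4, 3, 7]
1<4: swap(0,0), lo=1 mid=1 ⇒ [1, 8, 9, 5, 4, 3, 7]
8>4: swap(1,5), hi=4 ⇒ [1, 3, 9, 5, 4, 8, 7]
3<4: swap(1,1), lo=2 mid=2 ⇒ [1, 3, 9, 5, 4, 8, 7]
9>4: swap(2,4), hi=3 ⇒ [1, 3, 4, 5, 9, 8, 7]
4=4: mid=3
5>4: swap(3,3), hi=2 ⇒ [1, 3, 4, 5, 9, 8, 7]
done. lo=2 hi=2; v=[1, 3, 4, 5, 9, 8, 7]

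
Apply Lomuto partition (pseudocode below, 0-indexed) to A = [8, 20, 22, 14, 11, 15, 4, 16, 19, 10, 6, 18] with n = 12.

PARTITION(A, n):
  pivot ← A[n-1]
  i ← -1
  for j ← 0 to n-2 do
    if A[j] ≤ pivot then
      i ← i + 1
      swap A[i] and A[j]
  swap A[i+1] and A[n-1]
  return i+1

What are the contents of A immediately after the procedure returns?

[8, 14, 11, 15, 4, 16, 10, 6, 18, 22, 20, 19]

pivot = A[11] = 18; i = -1
j=0: A[0]=8 ≤ 18 → i=0, swap A[0],A[0] (no change) → [8, 20, 22, 14, 11, 15, 4, 16, 19, 10, 6, 18]
j=1: A[1]=20 > 18 → no swap
j=2: A[2]=22 > 18 → no swap
j=3: A[3]=14 ≤ 18 → i=1, swap A[1],A[3] → [8, 14, 22, 20, 11, 15, 4, 16, 19, 10, 6, 18]
j=4: A[4]=11 ≤ 18 → i=2, swap A[2],A[4] → [8, 14, 11, 20, 22, 15, 4, 16, 19, 10, 6, 18]
j=5: A[5]=15 ≤ 18 → i=3, swap A[3],A[5] → [8, 14, 11, 15, 22, 20, 4, 16, 19, 10, 6, 18]
j=6: A[6]=4 ≤ 18 → i=4, swap A[4],A[6] → [8, 14, 11, 15, 4, 20, 22, 16, 19, 10, 6, 18]
j=7: A[7]=16 ≤ 18 → i=5, swap A[5],A[7] → [8, 14, 11, 15, 4, 16, 22, 20, 19, 10, 6, 18]
j=8: A[8]=19 > 18 → no swap
j=9: A[9]=10 ≤ 18 → i=6, swap A[6],A[9] → [8, 14, 11, 15, 4, 16, 10, 20, 19, 22, 6, 18]
j=10: A[10]=6 ≤ 18 → i=7, swap A[7],A[10] → [8, 14, 11, 15, 4, 16, 10, 6, 19, 22, 20, 18]
final swap A[8],A[11] → [8, 14, 11, 15, 4, 16, 10, 6, 18, 22, 20, 19]; return 8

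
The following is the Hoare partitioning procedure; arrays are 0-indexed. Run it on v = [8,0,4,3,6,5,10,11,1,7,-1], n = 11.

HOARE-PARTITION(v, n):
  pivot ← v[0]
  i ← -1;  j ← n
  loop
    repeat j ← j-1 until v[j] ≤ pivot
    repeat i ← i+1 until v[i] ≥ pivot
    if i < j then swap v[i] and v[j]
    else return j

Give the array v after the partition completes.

[-1,0,4,3,6,5,7,1,11,10,8]

pivot=8
j stops at 10 (-1), i stops at 0 (8); swap ⇒ [-1,0,4,3,6,5,10,11,1,7,8]
j stops at 9 (7), i stops at 6 (10); swap ⇒ [-1,0,4,3,6,5,7,11,1,10,8]
j stops at 8 (1), i stops at 7 (11); swap ⇒ [-1,0,4,3,6,5,7,1,11,10,8]
j stops at 7, i stops at 8; i≥j ⇒ return 7. v=[-1,0,4,3,6,5,7,1,11,10,8]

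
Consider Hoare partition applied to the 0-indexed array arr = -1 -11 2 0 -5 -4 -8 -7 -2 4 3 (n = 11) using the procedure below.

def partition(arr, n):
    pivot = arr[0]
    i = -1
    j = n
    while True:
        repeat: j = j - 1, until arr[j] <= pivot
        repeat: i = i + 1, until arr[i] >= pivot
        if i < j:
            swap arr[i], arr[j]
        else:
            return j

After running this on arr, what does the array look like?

-2 -11 -7 -8 -5 -4 0 2 -1 4 3

pivot=-1
j stops at 8 (-2), i stops at 0 (-1); swap ⇒ -2 -11 2 0 -5 -4 -8 -7 -1 4 3
j stops at 7 (-7), i stops at 2 (2); swap ⇒ -2 -11 -7 0 -5 -4 -8 2 -1 4 3
j stops at 6 (-8), i stops at 3 (0); swap ⇒ -2 -11 -7 -8 -5 -4 0 2 -1 4 3
j stops at 5, i stops at 6; i≥j ⇒ return 5. arr=-2 -11 -7 -8 -5 -4 0 2 -1 4 3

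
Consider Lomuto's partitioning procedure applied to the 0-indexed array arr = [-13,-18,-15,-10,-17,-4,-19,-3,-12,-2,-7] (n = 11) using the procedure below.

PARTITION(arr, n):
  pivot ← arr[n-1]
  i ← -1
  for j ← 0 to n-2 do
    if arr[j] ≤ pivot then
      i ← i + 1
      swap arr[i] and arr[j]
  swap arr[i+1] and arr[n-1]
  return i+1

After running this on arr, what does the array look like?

pivot=-7, i=-1
j=0: -13≤-7, i=0, swap(0,0) ⇒ [-13,-18,-15,-10,-17,-4,-19,-3,-12,-2,-7]
j=1: -18≤-7, i=1, swap(1,1) ⇒ [-13,-18,-15,-10,-17,-4,-19,-3,-12,-2,-7]
j=2: -15≤-7, i=2, swap(2,2) ⇒ [-13,-18,-15,-10,-17,-4,-19,-3,-12,-2,-7]
j=3: -10≤-7, i=3, swap(3,3) ⇒ [-13,-18,-15,-10,-17,-4,-19,-3,-12,-2,-7]
j=4: -17≤-7, i=4, swap(4,4) ⇒ [-13,-18,-15,-10,-17,-4,-19,-3,-12,-2,-7]
j=5: -4>-7, skip
j=6: -19≤-7, i=5, swap(5,6) ⇒ [-13,-18,-15,-10,-17,-19,-4,-3,-12,-2,-7]
j=7: -3>-7, skip
j=8: -12≤-7, i=6, swap(6,8) ⇒ [-13,-18,-15,-10,-17,-19,-12,-3,-4,-2,-7]
j=9: -2>-7, skip
swap(7,10) ⇒ [-13,-18,-15,-10,-17,-19,-12,-7,-4,-2,-3]; return 7

[-13,-18,-15,-10,-17,-19,-12,-7,-4,-2,-3]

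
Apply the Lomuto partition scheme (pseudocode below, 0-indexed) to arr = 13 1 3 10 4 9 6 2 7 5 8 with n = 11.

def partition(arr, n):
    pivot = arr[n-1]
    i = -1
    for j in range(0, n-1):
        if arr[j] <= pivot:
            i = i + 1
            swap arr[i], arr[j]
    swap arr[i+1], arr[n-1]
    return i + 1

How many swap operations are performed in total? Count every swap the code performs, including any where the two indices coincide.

pivot = arr[10] = 8; i = -1
j=0: arr[0]=13 > 8 → no swap
j=1: arr[1]=1 ≤ 8 → i=0, swap arr[0],arr[1] → 1 13 3 10 4 9 6 2 7 5 8
j=2: arr[2]=3 ≤ 8 → i=1, swap arr[1],arr[2] → 1 3 13 10 4 9 6 2 7 5 8
j=3: arr[3]=10 > 8 → no swap
j=4: arr[4]=4 ≤ 8 → i=2, swap arr[2],arr[4] → 1 3 4 10 13 9 6 2 7 5 8
j=5: arr[5]=9 > 8 → no swap
j=6: arr[6]=6 ≤ 8 → i=3, swap arr[3],arr[6] → 1 3 4 6 13 9 10 2 7 5 8
j=7: arr[7]=2 ≤ 8 → i=4, swap arr[4],arr[7] → 1 3 4 6 2 9 10 13 7 5 8
j=8: arr[8]=7 ≤ 8 → i=5, swap arr[5],arr[8] → 1 3 4 6 2 7 10 13 9 5 8
j=9: arr[9]=5 ≤ 8 → i=6, swap arr[6],arr[9] → 1 3 4 6 2 7 5 13 9 10 8
final swap arr[7],arr[10] → 1 3 4 6 2 7 5 8 9 10 13; return 7

8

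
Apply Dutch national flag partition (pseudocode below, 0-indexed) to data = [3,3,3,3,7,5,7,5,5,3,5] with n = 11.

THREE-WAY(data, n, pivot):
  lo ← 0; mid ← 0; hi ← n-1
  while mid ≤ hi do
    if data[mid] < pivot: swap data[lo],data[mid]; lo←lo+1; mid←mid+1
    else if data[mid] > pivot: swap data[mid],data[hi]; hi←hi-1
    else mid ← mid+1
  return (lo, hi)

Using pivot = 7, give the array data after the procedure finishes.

lo=0 mid=0 hi=10
3<7: swap(0,0), lo=1 mid=1 ⇒ [3,3,3,3,7,5,7,5,5,3,5]
3<7: swap(1,1), lo=2 mid=2 ⇒ [3,3,3,3,7,5,7,5,5,3,5]
3<7: swap(2,2), lo=3 mid=3 ⇒ [3,3,3,3,7,5,7,5,5,3,5]
3<7: swap(3,3), lo=4 mid=4 ⇒ [3,3,3,3,7,5,7,5,5,3,5]
7=7: mid=5
5<7: swap(4,5), lo=5 mid=6 ⇒ [3,3,3,3,5,7,7,5,5,3,5]
7=7: mid=7
5<7: swap(5,7), lo=6 mid=8 ⇒ [3,3,3,3,5,5,7,7,5,3,5]
5<7: swap(6,8), lo=7 mid=9 ⇒ [3,3,3,3,5,5,5,7,7,3,5]
3<7: swap(7,9), lo=8 mid=10 ⇒ [3,3,3,3,5,5,5,3,7,7,5]
5<7: swap(8,10), lo=9 mid=11 ⇒ [3,3,3,3,5,5,5,3,5,7,7]
done. lo=9 hi=10; data=[3,3,3,3,5,5,5,3,5,7,7]

[3,3,3,3,5,5,5,3,5,7,7]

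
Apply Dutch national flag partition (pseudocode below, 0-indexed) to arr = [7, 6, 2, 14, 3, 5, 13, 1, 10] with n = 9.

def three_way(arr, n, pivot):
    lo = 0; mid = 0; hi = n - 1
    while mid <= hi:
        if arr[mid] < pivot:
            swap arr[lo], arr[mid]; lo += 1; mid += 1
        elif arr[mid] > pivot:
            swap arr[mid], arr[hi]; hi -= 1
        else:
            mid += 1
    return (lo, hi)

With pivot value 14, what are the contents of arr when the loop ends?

pivot = 14; lo=0, mid=0, hi=8
arr[mid]=7<14: swap arr[0],arr[0]; lo=1,mid=1 → [7, 6, 2, 14, 3, 5, 13, 1, 10]
arr[mid]=6<14: swap arr[1],arr[1]; lo=2,mid=2 → [7, 6, 2, 14, 3, 5, 13, 1, 10]
arr[mid]=2<14: swap arr[2],arr[2]; lo=3,mid=3 → [7, 6, 2, 14, 3, 5, 13, 1, 10]
arr[mid]=14=14: mid=4
arr[mid]=3<14: swap arr[3],arr[4]; lo=4,mid=5 → [7, 6, 2, 3, 14, 5, 13, 1, 10]
arr[mid]=5<14: swap arr[4],arr[5]; lo=5,mid=6 → [7, 6, 2, 3, 5, 14, 13, 1, 10]
arr[mid]=13<14: swap arr[5],arr[6]; lo=6,mid=7 → [7, 6, 2, 3, 5, 13, 14, 1, 10]
arr[mid]=1<14: swap arr[6],arr[7]; lo=7,mid=8 → [7, 6, 2, 3, 5, 13, 1, 14, 10]
arr[mid]=10<14: swap arr[7],arr[8]; lo=8,mid=9 → [7, 6, 2, 3, 5, 13, 1, 10, 14]
end: lo=8, hi=8; arr = [7, 6, 2, 3, 5, 13, 1, 10, 14]

[7, 6, 2, 3, 5, 13, 1, 10, 14]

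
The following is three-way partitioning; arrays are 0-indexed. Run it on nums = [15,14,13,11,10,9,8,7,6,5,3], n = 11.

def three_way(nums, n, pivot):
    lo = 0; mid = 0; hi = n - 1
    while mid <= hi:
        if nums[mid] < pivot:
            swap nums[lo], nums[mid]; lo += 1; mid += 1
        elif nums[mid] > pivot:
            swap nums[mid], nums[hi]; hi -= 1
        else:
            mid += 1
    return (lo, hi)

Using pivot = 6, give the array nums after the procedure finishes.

lo=0 mid=0 hi=10
15>6: swap(0,10), hi=9 ⇒ [3,14,13,11,10,9,8,7,6,5,15]
3<6: swap(0,0), lo=1 mid=1 ⇒ [3,14,13,11,10,9,8,7,6,5,15]
14>6: swap(1,9), hi=8 ⇒ [3,5,13,11,10,9,8,7,6,14,15]
5<6: swap(1,1), lo=2 mid=2 ⇒ [3,5,13,11,10,9,8,7,6,14,15]
13>6: swap(2,8), hi=7 ⇒ [3,5,6,11,10,9,8,7,13,14,15]
6=6: mid=3
11>6: swap(3,7), hi=6 ⇒ [3,5,6,7,10,9,8,11,13,14,15]
7>6: swap(3,6), hi=5 ⇒ [3,5,6,8,10,9,7,11,13,14,15]
8>6: swap(3,5), hi=4 ⇒ [3,5,6,9,10,8,7,11,13,14,15]
9>6: swap(3,4), hi=3 ⇒ [3,5,6,10,9,8,7,11,13,14,15]
10>6: swap(3,3), hi=2 ⇒ [3,5,6,10,9,8,7,11,13,14,15]
done. lo=2 hi=2; nums=[3,5,6,10,9,8,7,11,13,14,15]

[3,5,6,10,9,8,7,11,13,14,15]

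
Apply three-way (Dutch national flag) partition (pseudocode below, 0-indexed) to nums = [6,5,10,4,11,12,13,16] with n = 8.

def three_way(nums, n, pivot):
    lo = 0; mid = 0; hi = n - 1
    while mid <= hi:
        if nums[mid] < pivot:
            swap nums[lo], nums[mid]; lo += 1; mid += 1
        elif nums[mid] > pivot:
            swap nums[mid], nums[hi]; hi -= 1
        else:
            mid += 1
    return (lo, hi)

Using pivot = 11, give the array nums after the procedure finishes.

[6,5,10,4,11,13,16,12]

lo=0 mid=0 hi=7
6<11: swap(0,0), lo=1 mid=1 ⇒ [6,5,10,4,11,12,13,16]
5<11: swap(1,1), lo=2 mid=2 ⇒ [6,5,10,4,11,12,13,16]
10<11: swap(2,2), lo=3 mid=3 ⇒ [6,5,10,4,11,12,13,16]
4<11: swap(3,3), lo=4 mid=4 ⇒ [6,5,10,4,11,12,13,16]
11=11: mid=5
12>11: swap(5,7), hi=6 ⇒ [6,5,10,4,11,16,13,12]
16>11: swap(5,6), hi=5 ⇒ [6,5,10,4,11,13,16,12]
13>11: swap(5,5), hi=4 ⇒ [6,5,10,4,11,13,16,12]
done. lo=4 hi=4; nums=[6,5,10,4,11,13,16,12]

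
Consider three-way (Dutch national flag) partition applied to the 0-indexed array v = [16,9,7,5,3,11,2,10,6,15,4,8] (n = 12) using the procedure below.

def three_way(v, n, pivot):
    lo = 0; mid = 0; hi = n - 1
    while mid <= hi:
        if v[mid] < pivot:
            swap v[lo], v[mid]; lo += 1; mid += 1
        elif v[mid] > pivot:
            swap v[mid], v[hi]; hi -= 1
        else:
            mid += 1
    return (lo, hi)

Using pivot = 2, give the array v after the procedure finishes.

[2,7,5,3,11,9,10,6,15,4,8,16]

lo=0 mid=0 hi=11
16>2: swap(0,11), hi=10 ⇒ [8,9,7,5,3,11,2,10,6,15,4,16]
8>2: swap(0,10), hi=9 ⇒ [4,9,7,5,3,11,2,10,6,15,8,16]
4>2: swap(0,9), hi=8 ⇒ [15,9,7,5,3,11,2,10,6,4,8,16]
15>2: swap(0,8), hi=7 ⇒ [6,9,7,5,3,11,2,10,15,4,8,16]
6>2: swap(0,7), hi=6 ⇒ [10,9,7,5,3,11,2,6,15,4,8,16]
10>2: swap(0,6), hi=5 ⇒ [2,9,7,5,3,11,10,6,15,4,8,16]
2=2: mid=1
9>2: swap(1,5), hi=4 ⇒ [2,11,7,5,3,9,10,6,15,4,8,16]
11>2: swap(1,4), hi=3 ⇒ [2,3,7,5,11,9,10,6,15,4,8,16]
3>2: swap(1,3), hi=2 ⇒ [2,5,7,3,11,9,10,6,15,4,8,16]
5>2: swap(1,2), hi=1 ⇒ [2,7,5,3,11,9,10,6,15,4,8,16]
7>2: swap(1,1), hi=0 ⇒ [2,7,5,3,11,9,10,6,15,4,8,16]
done. lo=0 hi=0; v=[2,7,5,3,11,9,10,6,15,4,8,16]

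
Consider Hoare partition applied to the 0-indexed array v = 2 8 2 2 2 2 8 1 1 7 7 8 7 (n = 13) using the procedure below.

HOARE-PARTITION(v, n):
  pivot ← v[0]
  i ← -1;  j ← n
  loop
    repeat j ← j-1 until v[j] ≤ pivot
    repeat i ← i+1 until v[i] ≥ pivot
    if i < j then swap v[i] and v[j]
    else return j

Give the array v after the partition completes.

1 1 2 2 2 2 8 8 2 7 7 8 7

pivot = v[0] = 2; i = -1, j = 13
j→8 (v[8]=1≤2), i→0 (v[0]=2≥2); i<j, swap → 1 8 2 2 2 2 8 1 2 7 7 8 7
j→7 (v[7]=1≤2), i→1 (v[1]=8≥2); i<j, swap → 1 1 2 2 2 2 8 8 2 7 7 8 7
j→5 (v[5]=2≤2), i→2 (v[2]=2≥2); i<j, swap → 1 1 2 2 2 2 8 8 2 7 7 8 7
j→4 (v[4]=2≤2), i→3 (v[3]=2≥2); i<j, swap → 1 1 2 2 2 2 8 8 2 7 7 8 7
j→3, i→4; i≥j, return j=3. v = 1 1 2 2 2 2 8 8 2 7 7 8 7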